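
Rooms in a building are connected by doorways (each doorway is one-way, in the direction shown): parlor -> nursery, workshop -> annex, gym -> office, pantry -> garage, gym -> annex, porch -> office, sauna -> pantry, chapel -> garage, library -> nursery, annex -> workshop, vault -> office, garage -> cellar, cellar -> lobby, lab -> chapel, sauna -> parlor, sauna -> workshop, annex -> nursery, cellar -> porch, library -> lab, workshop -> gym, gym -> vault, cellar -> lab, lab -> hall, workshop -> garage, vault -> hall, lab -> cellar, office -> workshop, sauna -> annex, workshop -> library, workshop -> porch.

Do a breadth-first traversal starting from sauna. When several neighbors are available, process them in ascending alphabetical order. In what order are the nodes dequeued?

Visit sauna; enqueue annex, pantry, parlor, workshop → queue [annex, pantry, parlor, workshop]
Visit annex; enqueue nursery → queue [pantry, parlor, workshop, nursery]
Visit pantry; enqueue garage → queue [parlor, workshop, nursery, garage]
Visit parlor → queue [workshop, nursery, garage]
Visit workshop; enqueue gym, library, porch → queue [nursery, garage, gym, library, porch]
Visit nursery → queue [garage, gym, library, porch]
Visit garage; enqueue cellar → queue [gym, library, porch, cellar]
Visit gym; enqueue office, vault → queue [library, porch, cellar, office, vault]
Visit library; enqueue lab → queue [porch, cellar, office, vault, lab]
Visit porch → queue [cellar, office, vault, lab]
Visit cellar; enqueue lobby → queue [office, vault, lab, lobby]
Visit office → queue [vault, lab, lobby]
Visit vault; enqueue hall → queue [lab, lobby, hall]
Visit lab; enqueue chapel → queue [lobby, hall, chapel]
Visit lobby → queue [hall, chapel]
Visit hall → queue [chapel]
Visit chapel → queue []

sauna → annex → pantry → parlor → workshop → nursery → garage → gym → library → porch → cellar → office → vault → lab → lobby → hall → chapel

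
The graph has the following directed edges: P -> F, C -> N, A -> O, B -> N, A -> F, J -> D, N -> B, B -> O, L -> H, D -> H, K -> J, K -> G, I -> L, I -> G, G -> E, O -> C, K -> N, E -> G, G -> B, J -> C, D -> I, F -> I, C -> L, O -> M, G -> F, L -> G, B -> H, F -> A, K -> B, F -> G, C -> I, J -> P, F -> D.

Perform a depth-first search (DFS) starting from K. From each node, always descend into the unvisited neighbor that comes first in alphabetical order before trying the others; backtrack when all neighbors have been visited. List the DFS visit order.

K -> B -> H -> N -> O -> C -> I -> G -> E -> F -> A -> D -> L -> M -> J -> P

Visit K
K → B
B → H
B → N
B → O
O → C
C → I
I → G
G → E
G → F
F → A
F → D
I → L
O → M
K → J
J → P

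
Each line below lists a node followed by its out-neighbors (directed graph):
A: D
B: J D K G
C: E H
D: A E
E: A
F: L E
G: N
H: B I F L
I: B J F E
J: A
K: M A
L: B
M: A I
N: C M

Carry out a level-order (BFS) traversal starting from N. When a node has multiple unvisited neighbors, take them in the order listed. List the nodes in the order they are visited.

N, C, M, E, H, A, I, B, F, L, D, J, K, G

Visit N; enqueue C, M → queue [C, M]
Visit C; enqueue E, H → queue [M, E, H]
Visit M; enqueue A, I → queue [E, H, A, I]
Visit E → queue [H, A, I]
Visit H; enqueue B, F, L → queue [A, I, B, F, L]
Visit A; enqueue D → queue [I, B, F, L, D]
Visit I; enqueue J → queue [B, F, L, D, J]
Visit B; enqueue K, G → queue [F, L, D, J, K, G]
Visit F → queue [L, D, J, K, G]
Visit L → queue [D, J, K, G]
Visit D → queue [J, K, G]
Visit J → queue [K, G]
Visit K → queue [G]
Visit G → queue []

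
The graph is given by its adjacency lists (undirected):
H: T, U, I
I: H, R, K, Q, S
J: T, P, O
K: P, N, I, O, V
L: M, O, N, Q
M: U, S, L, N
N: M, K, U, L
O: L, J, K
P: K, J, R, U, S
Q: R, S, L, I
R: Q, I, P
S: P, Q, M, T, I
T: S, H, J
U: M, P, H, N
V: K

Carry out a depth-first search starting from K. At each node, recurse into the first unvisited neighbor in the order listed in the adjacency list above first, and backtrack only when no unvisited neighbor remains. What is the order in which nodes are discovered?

Visit K
K → P
P → J
J → T
T → S
S → Q
Q → R
R → I
I → H
H → U
U → M
M → L
L → O
L → N
K → V

K → P → J → T → S → Q → R → I → H → U → M → L → O → N → V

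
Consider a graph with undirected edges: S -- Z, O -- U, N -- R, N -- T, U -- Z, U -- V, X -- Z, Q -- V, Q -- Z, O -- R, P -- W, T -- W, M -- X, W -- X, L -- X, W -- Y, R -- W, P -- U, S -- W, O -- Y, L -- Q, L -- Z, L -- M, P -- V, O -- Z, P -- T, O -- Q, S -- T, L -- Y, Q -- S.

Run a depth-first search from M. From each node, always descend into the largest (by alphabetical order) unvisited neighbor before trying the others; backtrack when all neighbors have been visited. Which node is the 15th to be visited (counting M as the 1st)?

Visit M
M → X
X → Z
Z → U
U → V
V → Q
Q → S
S → W
W → Y
Y → O
O → R
R → N
N → T
T → P
Y → L

Visit order: M, X, Z, U, V, Q, S, W, Y, O, R, N, T, P, L

L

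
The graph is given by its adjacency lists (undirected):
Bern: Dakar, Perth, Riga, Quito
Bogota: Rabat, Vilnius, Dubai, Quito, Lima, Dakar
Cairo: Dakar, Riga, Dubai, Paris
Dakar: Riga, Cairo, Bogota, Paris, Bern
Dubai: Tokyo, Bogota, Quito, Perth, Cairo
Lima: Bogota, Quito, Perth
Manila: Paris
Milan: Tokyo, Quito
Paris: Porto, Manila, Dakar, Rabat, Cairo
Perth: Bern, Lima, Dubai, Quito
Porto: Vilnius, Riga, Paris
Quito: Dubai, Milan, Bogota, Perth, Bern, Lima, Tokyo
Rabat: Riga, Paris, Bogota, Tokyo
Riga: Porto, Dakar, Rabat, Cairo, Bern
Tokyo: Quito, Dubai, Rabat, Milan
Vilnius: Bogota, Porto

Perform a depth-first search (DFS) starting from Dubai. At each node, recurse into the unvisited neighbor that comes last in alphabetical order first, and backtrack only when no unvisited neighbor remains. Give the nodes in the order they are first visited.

Visit Dubai
Dubai → Tokyo
Tokyo → Rabat
Rabat → Riga
Riga → Porto
Porto → Vilnius
Vilnius → Bogota
Bogota → Quito
Quito → Perth
Perth → Lima
Perth → Bern
Bern → Dakar
Dakar → Paris
Paris → Manila
Paris → Cairo
Quito → Milan

Dubai Tokyo Rabat Riga Porto Vilnius Bogota Quito Perth Lima Bern Dakar Paris Manila Cairo Milan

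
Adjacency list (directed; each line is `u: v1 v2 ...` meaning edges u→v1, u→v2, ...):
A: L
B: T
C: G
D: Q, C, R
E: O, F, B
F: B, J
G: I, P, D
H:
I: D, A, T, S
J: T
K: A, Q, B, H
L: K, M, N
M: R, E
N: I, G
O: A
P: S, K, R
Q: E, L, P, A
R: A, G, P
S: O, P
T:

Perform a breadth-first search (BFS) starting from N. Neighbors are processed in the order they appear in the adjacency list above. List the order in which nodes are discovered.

N, I, G, D, A, T, S, P, Q, C, R, L, O, K, E, M, B, H, F, J

Visit N; enqueue I, G → queue [I, G]
Visit I; enqueue D, A, T, S → queue [G, D, A, T, S]
Visit G; enqueue P → queue [D, A, T, S, P]
Visit D; enqueue Q, C, R → queue [A, T, S, P, Q, C, R]
Visit A; enqueue L → queue [T, S, P, Q, C, R, L]
Visit T → queue [S, P, Q, C, R, L]
Visit S; enqueue O → queue [P, Q, C, R, L, O]
Visit P; enqueue K → queue [Q, C, R, L, O, K]
Visit Q; enqueue E → queue [C, R, L, O, K, E]
Visit C → queue [R, L, O, K, E]
Visit R → queue [L, O, K, E]
Visit L; enqueue M → queue [O, K, E, M]
Visit O → queue [K, E, M]
Visit K; enqueue B, H → queue [E, M, B, H]
Visit E; enqueue F → queue [M, B, H, F]
Visit M → queue [B, H, F]
Visit B → queue [H, F]
Visit H → queue [F]
Visit F; enqueue J → queue [J]
Visit J → queue []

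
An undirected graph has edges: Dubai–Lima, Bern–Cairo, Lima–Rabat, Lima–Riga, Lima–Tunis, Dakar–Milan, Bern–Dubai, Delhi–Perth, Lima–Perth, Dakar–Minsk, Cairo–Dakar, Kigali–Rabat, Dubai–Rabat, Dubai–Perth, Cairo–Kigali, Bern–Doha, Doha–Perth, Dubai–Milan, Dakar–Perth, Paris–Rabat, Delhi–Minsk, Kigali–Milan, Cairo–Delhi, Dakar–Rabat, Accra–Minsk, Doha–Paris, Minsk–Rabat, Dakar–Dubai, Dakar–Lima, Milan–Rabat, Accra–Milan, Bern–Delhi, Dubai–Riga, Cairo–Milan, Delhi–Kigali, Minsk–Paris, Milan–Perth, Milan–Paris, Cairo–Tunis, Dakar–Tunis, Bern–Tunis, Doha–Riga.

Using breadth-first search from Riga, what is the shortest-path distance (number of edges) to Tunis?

2

Level 0: Riga
Level 1: Doha, Dubai, Lima
Level 2: Bern, Dakar, Milan, Paris, Perth, Rabat, Tunis
Level 3: Accra, Cairo, Delhi, Kigali, Minsk
Tunis first appears at level 2.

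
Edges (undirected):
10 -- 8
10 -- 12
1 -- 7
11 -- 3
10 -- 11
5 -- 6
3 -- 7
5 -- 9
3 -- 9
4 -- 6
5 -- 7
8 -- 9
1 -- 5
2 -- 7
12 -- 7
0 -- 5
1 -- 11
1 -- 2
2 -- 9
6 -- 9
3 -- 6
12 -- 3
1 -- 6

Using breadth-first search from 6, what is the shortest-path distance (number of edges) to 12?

Level 0: 6
Level 1: 1, 3, 4, 5, 9
Level 2: 0, 2, 7, 8, 11, 12
Level 3: 10
12 first appears at level 2.

2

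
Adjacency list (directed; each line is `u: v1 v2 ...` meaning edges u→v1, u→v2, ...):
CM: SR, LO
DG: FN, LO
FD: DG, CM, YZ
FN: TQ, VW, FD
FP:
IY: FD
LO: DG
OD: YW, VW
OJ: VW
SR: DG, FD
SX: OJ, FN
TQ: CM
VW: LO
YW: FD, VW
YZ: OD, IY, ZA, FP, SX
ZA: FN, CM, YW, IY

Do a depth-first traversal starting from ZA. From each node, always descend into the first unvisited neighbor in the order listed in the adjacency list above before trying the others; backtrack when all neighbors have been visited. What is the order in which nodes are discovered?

ZA → FN → TQ → CM → SR → DG → LO → FD → YZ → OD → YW → VW → IY → FP → SX → OJ

Visit ZA
ZA → FN
FN → TQ
TQ → CM
CM → SR
SR → DG
DG → LO
SR → FD
FD → YZ
YZ → OD
OD → YW
YW → VW
YZ → IY
YZ → FP
YZ → SX
SX → OJ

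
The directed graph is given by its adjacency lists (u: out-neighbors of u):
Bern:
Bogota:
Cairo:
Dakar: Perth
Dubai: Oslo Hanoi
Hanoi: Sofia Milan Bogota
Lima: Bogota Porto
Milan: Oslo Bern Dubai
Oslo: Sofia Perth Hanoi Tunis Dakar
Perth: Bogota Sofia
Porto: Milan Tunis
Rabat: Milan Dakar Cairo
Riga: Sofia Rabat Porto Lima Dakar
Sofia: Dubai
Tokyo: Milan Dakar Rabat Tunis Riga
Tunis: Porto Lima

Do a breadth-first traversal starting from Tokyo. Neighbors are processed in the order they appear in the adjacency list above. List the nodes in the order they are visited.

Visit Tokyo; enqueue Milan, Dakar, Rabat, Tunis, Riga → queue [Milan, Dakar, Rabat, Tunis, Riga]
Visit Milan; enqueue Oslo, Bern, Dubai → queue [Dakar, Rabat, Tunis, Riga, Oslo, Bern, Dubai]
Visit Dakar; enqueue Perth → queue [Rabat, Tunis, Riga, Oslo, Bern, Dubai, Perth]
Visit Rabat; enqueue Cairo → queue [Tunis, Riga, Oslo, Bern, Dubai, Perth, Cairo]
Visit Tunis; enqueue Porto, Lima → queue [Riga, Oslo, Bern, Dubai, Perth, Cairo, Porto, Lima]
Visit Riga; enqueue Sofia → queue [Oslo, Bern, Dubai, Perth, Cairo, Porto, Lima, Sofia]
Visit Oslo; enqueue Hanoi → queue [Bern, Dubai, Perth, Cairo, Porto, Lima, Sofia, Hanoi]
Visit Bern → queue [Dubai, Perth, Cairo, Porto, Lima, Sofia, Hanoi]
Visit Dubai → queue [Perth, Cairo, Porto, Lima, Sofia, Hanoi]
Visit Perth; enqueue Bogota → queue [Cairo, Porto, Lima, Sofia, Hanoi, Bogota]
Visit Cairo → queue [Porto, Lima, Sofia, Hanoi, Bogota]
Visit Porto → queue [Lima, Sofia, Hanoi, Bogota]
Visit Lima → queue [Sofia, Hanoi, Bogota]
Visit Sofia → queue [Hanoi, Bogota]
Visit Hanoi → queue [Bogota]
Visit Bogota → queue []

Tokyo -> Milan -> Dakar -> Rabat -> Tunis -> Riga -> Oslo -> Bern -> Dubai -> Perth -> Cairo -> Porto -> Lima -> Sofia -> Hanoi -> Bogota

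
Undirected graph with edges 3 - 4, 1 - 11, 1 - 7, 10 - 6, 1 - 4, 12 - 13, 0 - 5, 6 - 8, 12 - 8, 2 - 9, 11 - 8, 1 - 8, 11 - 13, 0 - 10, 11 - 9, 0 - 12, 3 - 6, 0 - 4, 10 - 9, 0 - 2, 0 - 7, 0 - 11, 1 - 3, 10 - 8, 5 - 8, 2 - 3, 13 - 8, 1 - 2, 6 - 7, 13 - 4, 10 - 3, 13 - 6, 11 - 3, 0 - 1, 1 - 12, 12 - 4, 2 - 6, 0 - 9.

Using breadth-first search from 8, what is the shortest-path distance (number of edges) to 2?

2

Level 0: 8
Level 1: 1, 5, 6, 10, 11, 12, 13
Level 2: 0, 2, 3, 4, 7, 9
2 first appears at level 2.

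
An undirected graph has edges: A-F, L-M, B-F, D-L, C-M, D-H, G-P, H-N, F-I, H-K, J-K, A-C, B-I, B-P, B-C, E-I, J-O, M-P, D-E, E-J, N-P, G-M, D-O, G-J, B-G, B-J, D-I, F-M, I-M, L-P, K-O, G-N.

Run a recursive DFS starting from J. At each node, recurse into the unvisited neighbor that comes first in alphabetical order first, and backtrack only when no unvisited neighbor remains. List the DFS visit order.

Visit J
J → B
B → C
C → A
A → F
F → I
I → D
D → E
D → H
H → K
K → O
H → N
N → G
G → M
M → L
L → P

J B C A F I D E H K O N G M L P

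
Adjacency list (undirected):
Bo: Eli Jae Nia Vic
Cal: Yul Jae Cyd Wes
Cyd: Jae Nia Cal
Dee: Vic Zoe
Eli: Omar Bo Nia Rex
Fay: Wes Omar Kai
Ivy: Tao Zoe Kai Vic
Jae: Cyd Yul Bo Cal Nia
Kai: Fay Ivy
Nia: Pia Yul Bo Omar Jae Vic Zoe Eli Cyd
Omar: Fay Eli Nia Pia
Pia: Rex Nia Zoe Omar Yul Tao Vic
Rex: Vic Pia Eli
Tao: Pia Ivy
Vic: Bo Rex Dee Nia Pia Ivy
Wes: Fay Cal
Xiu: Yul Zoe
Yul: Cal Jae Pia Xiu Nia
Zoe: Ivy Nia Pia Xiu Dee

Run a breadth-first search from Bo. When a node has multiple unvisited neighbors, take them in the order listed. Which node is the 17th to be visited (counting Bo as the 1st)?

Visit Bo; enqueue Eli, Jae, Nia, Vic → queue [Eli, Jae, Nia, Vic]
Visit Eli; enqueue Omar, Rex → queue [Jae, Nia, Vic, Omar, Rex]
Visit Jae; enqueue Cyd, Yul, Cal → queue [Nia, Vic, Omar, Rex, Cyd, Yul, Cal]
Visit Nia; enqueue Pia, Zoe → queue [Vic, Omar, Rex, Cyd, Yul, Cal, Pia, Zoe]
Visit Vic; enqueue Dee, Ivy → queue [Omar, Rex, Cyd, Yul, Cal, Pia, Zoe, Dee, Ivy]
Visit Omar; enqueue Fay → queue [Rex, Cyd, Yul, Cal, Pia, Zoe, Dee, Ivy, Fay]
Visit Rex → queue [Cyd, Yul, Cal, Pia, Zoe, Dee, Ivy, Fay]
Visit Cyd → queue [Yul, Cal, Pia, Zoe, Dee, Ivy, Fay]
Visit Yul; enqueue Xiu → queue [Cal, Pia, Zoe, Dee, Ivy, Fay, Xiu]
Visit Cal; enqueue Wes → queue [Pia, Zoe, Dee, Ivy, Fay, Xiu, Wes]
Visit Pia; enqueue Tao → queue [Zoe, Dee, Ivy, Fay, Xiu, Wes, Tao]
Visit Zoe → queue [Dee, Ivy, Fay, Xiu, Wes, Tao]
Visit Dee → queue [Ivy, Fay, Xiu, Wes, Tao]
Visit Ivy; enqueue Kai → queue [Fay, Xiu, Wes, Tao, Kai]
Visit Fay → queue [Xiu, Wes, Tao, Kai]
Visit Xiu → queue [Wes, Tao, Kai]
Visit Wes → queue [Tao, Kai]
Visit Tao → queue [Kai]
Visit Kai → queue []

Visit order: Bo, Eli, Jae, Nia, Vic, Omar, Rex, Cyd, Yul, Cal, Pia, Zoe, Dee, Ivy, Fay, Xiu, Wes, Tao, Kai

Wes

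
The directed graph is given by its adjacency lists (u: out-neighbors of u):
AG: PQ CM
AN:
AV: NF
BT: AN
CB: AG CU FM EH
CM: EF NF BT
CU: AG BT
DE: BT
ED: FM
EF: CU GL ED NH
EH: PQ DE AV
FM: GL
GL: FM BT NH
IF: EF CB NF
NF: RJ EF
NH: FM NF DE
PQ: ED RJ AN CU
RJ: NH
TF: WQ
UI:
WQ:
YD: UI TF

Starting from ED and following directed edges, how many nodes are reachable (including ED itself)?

14

BFS from ED visits: ED, FM, GL, NH, BT, NF, DE, AN, RJ, EF, CU, AG, PQ, CM
Reachable nodes: 14 of 22 total.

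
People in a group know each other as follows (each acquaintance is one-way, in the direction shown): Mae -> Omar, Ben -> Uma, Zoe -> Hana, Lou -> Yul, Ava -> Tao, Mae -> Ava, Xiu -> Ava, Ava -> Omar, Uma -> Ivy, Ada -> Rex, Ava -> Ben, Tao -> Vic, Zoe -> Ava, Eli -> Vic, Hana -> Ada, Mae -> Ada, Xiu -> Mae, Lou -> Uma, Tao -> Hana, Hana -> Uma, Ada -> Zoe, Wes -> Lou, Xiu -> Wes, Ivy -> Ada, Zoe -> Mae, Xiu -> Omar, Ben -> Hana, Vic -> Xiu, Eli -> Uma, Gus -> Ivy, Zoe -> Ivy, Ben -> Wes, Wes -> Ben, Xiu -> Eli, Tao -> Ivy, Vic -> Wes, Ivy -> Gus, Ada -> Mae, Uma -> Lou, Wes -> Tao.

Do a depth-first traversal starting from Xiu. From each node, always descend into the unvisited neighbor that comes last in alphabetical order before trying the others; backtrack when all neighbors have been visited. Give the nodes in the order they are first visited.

Xiu, Wes, Tao, Vic, Ivy, Gus, Ada, Zoe, Mae, Omar, Ava, Ben, Uma, Lou, Yul, Hana, Rex, Eli

Visit Xiu
Xiu → Wes
Wes → Tao
Tao → Vic
Tao → Ivy
Ivy → Gus
Ivy → Ada
Ada → Zoe
Zoe → Mae
Mae → Omar
Mae → Ava
Ava → Ben
Ben → Uma
Uma → Lou
Lou → Yul
Ben → Hana
Ada → Rex
Xiu → Eli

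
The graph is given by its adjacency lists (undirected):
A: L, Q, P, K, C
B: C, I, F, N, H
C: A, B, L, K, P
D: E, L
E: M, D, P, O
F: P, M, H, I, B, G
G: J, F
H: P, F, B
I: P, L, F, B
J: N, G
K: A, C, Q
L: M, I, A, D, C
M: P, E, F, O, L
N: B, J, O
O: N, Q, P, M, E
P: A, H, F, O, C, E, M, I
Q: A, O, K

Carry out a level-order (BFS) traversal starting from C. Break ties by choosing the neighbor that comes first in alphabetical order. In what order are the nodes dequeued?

Visit C; enqueue A, B, K, L, P → queue [A, B, K, L, P]
Visit A; enqueue Q → queue [B, K, L, P, Q]
Visit B; enqueue F, H, I, N → queue [K, L, P, Q, F, H, I, N]
Visit K → queue [L, P, Q, F, H, I, N]
Visit L; enqueue D, M → queue [P, Q, F, H, I, N, D, M]
Visit P; enqueue E, O → queue [Q, F, H, I, N, D, M, E, O]
Visit Q → queue [F, H, I, N, D, M, E, O]
Visit F; enqueue G → queue [H, I, N, D, M, E, O, G]
Visit H → queue [I, N, D, M, E, O, G]
Visit I → queue [N, D, M, E, O, G]
Visit N; enqueue J → queue [D, M, E, O, G, J]
Visit D → queue [M, E, O, G, J]
Visit M → queue [E, O, G, J]
Visit E → queue [O, G, J]
Visit O → queue [G, J]
Visit G → queue [J]
Visit J → queue []

C → A → B → K → L → P → Q → F → H → I → N → D → M → E → O → G → J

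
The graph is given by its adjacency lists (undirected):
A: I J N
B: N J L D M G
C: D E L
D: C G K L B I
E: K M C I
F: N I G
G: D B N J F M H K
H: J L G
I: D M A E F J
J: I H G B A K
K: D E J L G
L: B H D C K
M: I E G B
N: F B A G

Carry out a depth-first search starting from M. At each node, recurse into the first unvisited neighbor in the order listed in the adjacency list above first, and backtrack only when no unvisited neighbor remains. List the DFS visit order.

Visit M
M → I
I → D
D → C
C → E
E → K
K → J
J → H
H → L
L → B
B → N
N → F
F → G
N → A

M → I → D → C → E → K → J → H → L → B → N → F → G → A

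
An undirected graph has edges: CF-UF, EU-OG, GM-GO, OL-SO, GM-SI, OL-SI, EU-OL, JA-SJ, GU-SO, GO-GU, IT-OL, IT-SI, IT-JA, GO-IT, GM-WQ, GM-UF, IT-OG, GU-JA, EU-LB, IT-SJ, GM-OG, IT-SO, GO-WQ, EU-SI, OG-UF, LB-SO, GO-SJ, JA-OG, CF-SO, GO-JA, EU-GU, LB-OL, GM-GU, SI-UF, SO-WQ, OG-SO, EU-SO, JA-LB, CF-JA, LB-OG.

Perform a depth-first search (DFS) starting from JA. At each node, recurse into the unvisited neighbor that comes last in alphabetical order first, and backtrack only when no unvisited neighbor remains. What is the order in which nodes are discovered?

Visit JA
JA → SJ
SJ → IT
IT → SO
SO → WQ
WQ → GO
GO → GU
GU → GM
GM → UF
UF → SI
SI → OL
OL → LB
LB → OG
OG → EU
UF → CF

JA SJ IT SO WQ GO GU GM UF SI OL LB OG EU CF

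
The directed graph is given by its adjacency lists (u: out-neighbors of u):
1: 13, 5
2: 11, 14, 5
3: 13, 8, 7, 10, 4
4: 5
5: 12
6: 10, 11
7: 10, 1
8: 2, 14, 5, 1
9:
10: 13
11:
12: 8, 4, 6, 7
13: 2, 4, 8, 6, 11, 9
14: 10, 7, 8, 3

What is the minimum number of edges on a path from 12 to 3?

Level 0: 12
Level 1: 4, 6, 7, 8
Level 2: 1, 2, 5, 10, 11, 14
Level 3: 3, 13
Level 4: 9
3 first appears at level 3.

3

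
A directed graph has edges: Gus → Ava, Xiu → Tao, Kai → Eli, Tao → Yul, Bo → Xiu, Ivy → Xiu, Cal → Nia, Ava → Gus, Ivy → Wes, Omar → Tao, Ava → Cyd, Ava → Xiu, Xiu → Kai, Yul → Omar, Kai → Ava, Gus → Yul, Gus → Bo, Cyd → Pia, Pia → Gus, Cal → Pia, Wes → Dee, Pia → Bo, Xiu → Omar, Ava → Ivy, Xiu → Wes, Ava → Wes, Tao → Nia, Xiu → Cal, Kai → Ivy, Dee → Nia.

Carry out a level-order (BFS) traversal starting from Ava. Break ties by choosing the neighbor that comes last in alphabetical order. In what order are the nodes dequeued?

Ava, Xiu, Wes, Ivy, Gus, Cyd, Tao, Omar, Kai, Cal, Dee, Yul, Bo, Pia, Nia, Eli

Visit Ava; enqueue Xiu, Wes, Ivy, Gus, Cyd → queue [Xiu, Wes, Ivy, Gus, Cyd]
Visit Xiu; enqueue Tao, Omar, Kai, Cal → queue [Wes, Ivy, Gus, Cyd, Tao, Omar, Kai, Cal]
Visit Wes; enqueue Dee → queue [Ivy, Gus, Cyd, Tao, Omar, Kai, Cal, Dee]
Visit Ivy → queue [Gus, Cyd, Tao, Omar, Kai, Cal, Dee]
Visit Gus; enqueue Yul, Bo → queue [Cyd, Tao, Omar, Kai, Cal, Dee, Yul, Bo]
Visit Cyd; enqueue Pia → queue [Tao, Omar, Kai, Cal, Dee, Yul, Bo, Pia]
Visit Tao; enqueue Nia → queue [Omar, Kai, Cal, Dee, Yul, Bo, Pia, Nia]
Visit Omar → queue [Kai, Cal, Dee, Yul, Bo, Pia, Nia]
Visit Kai; enqueue Eli → queue [Cal, Dee, Yul, Bo, Pia, Nia, Eli]
Visit Cal → queue [Dee, Yul, Bo, Pia, Nia, Eli]
Visit Dee → queue [Yul, Bo, Pia, Nia, Eli]
Visit Yul → queue [Bo, Pia, Nia, Eli]
Visit Bo → queue [Pia, Nia, Eli]
Visit Pia → queue [Nia, Eli]
Visit Nia → queue [Eli]
Visit Eli → queue []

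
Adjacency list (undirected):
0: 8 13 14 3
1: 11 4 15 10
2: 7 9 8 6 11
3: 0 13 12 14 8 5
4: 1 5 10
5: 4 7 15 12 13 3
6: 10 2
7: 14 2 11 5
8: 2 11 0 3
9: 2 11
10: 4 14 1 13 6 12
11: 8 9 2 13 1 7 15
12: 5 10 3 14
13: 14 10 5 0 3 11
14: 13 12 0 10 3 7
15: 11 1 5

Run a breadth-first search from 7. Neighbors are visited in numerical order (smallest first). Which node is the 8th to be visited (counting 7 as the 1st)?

Visit 7; enqueue 2, 5, 11, 14 → queue [2, 5, 11, 14]
Visit 2; enqueue 6, 8, 9 → queue [5, 11, 14, 6, 8, 9]
Visit 5; enqueue 3, 4, 12, 13, 15 → queue [11, 14, 6, 8, 9, 3, 4, 12, 13, 15]
Visit 11; enqueue 1 → queue [14, 6, 8, 9, 3, 4, 12, 13, 15, 1]
Visit 14; enqueue 0, 10 → queue [6, 8, 9, 3, 4, 12, 13, 15, 1, 0, 10]
Visit 6 → queue [8, 9, 3, 4, 12, 13, 15, 1, 0, 10]
Visit 8 → queue [9, 3, 4, 12, 13, 15, 1, 0, 10]
Visit 9 → queue [3, 4, 12, 13, 15, 1, 0, 10]
Visit 3 → queue [4, 12, 13, 15, 1, 0, 10]
Visit 4 → queue [12, 13, 15, 1, 0, 10]
Visit 12 → queue [13, 15, 1, 0, 10]
Visit 13 → queue [15, 1, 0, 10]
Visit 15 → queue [1, 0, 10]
Visit 1 → queue [0, 10]
Visit 0 → queue [10]
Visit 10 → queue []

Visit order: 7, 2, 5, 11, 14, 6, 8, 9, 3, 4, 12, 13, 15, 1, 0, 10

9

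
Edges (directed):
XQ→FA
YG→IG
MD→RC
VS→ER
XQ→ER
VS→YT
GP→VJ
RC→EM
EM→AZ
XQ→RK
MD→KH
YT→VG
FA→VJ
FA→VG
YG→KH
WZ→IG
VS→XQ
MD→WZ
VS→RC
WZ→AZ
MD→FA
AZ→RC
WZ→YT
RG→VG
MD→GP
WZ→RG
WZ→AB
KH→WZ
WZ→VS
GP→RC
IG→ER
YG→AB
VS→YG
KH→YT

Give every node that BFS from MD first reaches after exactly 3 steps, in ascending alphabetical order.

ER, XQ, YG

Level 0: MD
Level 1: FA, GP, KH, RC, WZ
Level 2: AB, AZ, EM, IG, RG, VG, VJ, VS, YT
Level 3: ER, XQ, YG
Level 4: RK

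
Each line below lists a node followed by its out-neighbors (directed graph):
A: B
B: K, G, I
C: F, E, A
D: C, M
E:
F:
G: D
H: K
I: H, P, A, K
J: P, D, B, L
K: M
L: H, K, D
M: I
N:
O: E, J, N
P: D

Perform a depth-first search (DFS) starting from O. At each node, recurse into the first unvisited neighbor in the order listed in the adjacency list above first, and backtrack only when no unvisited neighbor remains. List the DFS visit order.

Visit O
O → E
O → J
J → P
P → D
D → C
C → F
C → A
A → B
B → K
K → M
M → I
I → H
B → G
J → L
O → N

O, E, J, P, D, C, F, A, B, K, M, I, H, G, L, N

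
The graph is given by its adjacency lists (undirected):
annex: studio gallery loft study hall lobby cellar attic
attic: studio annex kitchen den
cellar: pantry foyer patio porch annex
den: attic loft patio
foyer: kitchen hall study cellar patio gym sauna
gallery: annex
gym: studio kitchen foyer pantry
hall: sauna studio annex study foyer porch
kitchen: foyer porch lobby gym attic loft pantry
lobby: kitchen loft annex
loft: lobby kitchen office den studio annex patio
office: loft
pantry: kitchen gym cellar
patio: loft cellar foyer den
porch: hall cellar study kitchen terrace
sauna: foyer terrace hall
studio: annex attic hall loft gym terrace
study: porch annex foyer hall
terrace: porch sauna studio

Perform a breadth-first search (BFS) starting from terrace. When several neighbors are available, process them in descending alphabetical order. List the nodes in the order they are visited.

terrace, studio, sauna, porch, loft, hall, gym, attic, annex, foyer, study, kitchen, cellar, patio, office, lobby, den, pantry, gallery

Visit terrace; enqueue studio, sauna, porch → queue [studio, sauna, porch]
Visit studio; enqueue loft, hall, gym, attic, annex → queue [sauna, porch, loft, hall, gym, attic, annex]
Visit sauna; enqueue foyer → queue [porch, loft, hall, gym, attic, annex, foyer]
Visit porch; enqueue study, kitchen, cellar → queue [loft, hall, gym, attic, annex, foyer, study, kitchen, cellar]
Visit loft; enqueue patio, office, lobby, den → queue [hall, gym, attic, annex, foyer, study, kitchen, cellar, patio, office, lobby, den]
Visit hall → queue [gym, attic, annex, foyer, study, kitchen, cellar, patio, office, lobby, den]
Visit gym; enqueue pantry → queue [attic, annex, foyer, study, kitchen, cellar, patio, office, lobby, den, pantry]
Visit attic → queue [annex, foyer, study, kitchen, cellar, patio, office, lobby, den, pantry]
Visit annex; enqueue gallery → queue [foyer, study, kitchen, cellar, patio, office, lobby, den, pantry, gallery]
Visit foyer → queue [study, kitchen, cellar, patio, office, lobby, den, pantry, gallery]
Visit study → queue [kitchen, cellar, patio, office, lobby, den, pantry, gallery]
Visit kitchen → queue [cellar, patio, office, lobby, den, pantry, gallery]
Visit cellar → queue [patio, office, lobby, den, pantry, gallery]
Visit patio → queue [office, lobby, den, pantry, gallery]
Visit office → queue [lobby, den, pantry, gallery]
Visit lobby → queue [den, pantry, gallery]
Visit den → queue [pantry, gallery]
Visit pantry → queue [gallery]
Visit gallery → queue []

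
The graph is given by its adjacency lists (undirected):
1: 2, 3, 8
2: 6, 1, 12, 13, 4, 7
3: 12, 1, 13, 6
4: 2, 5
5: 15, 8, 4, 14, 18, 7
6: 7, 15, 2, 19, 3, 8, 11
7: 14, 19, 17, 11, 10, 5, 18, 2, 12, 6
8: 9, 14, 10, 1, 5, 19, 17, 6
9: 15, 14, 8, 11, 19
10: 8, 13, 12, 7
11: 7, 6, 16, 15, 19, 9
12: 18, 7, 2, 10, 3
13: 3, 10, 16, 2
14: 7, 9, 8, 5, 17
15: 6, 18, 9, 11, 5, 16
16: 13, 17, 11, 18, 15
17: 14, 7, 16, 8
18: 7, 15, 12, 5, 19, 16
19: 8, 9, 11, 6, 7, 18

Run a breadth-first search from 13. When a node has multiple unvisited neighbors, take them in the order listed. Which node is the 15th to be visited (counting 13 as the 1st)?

4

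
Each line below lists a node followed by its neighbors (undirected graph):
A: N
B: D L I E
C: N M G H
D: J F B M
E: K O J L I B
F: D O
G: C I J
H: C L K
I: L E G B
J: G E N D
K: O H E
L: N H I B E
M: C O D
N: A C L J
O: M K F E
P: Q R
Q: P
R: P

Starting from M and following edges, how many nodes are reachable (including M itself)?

15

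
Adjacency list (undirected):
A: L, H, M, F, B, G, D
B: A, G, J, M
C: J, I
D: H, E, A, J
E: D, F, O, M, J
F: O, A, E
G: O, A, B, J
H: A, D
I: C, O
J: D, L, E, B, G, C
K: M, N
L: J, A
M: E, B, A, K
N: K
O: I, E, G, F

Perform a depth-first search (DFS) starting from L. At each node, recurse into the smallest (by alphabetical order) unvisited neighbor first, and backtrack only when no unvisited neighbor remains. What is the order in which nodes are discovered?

Visit L
L → A
A → B
B → G
G → J
J → C
C → I
I → O
O → E
E → D
D → H
E → F
E → M
M → K
K → N

L → A → B → G → J → C → I → O → E → D → H → F → M → K → N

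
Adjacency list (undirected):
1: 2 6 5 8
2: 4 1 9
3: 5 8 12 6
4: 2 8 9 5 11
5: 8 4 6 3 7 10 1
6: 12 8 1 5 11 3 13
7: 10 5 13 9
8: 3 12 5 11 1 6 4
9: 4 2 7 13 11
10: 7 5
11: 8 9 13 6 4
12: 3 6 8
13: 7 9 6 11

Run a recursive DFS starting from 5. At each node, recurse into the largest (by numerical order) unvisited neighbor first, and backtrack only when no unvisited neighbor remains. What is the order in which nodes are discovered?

Visit 5
5 → 10
10 → 7
7 → 13
13 → 11
11 → 9
9 → 4
4 → 8
8 → 12
12 → 6
6 → 3
6 → 1
1 → 2

5 → 10 → 7 → 13 → 11 → 9 → 4 → 8 → 12 → 6 → 3 → 1 → 2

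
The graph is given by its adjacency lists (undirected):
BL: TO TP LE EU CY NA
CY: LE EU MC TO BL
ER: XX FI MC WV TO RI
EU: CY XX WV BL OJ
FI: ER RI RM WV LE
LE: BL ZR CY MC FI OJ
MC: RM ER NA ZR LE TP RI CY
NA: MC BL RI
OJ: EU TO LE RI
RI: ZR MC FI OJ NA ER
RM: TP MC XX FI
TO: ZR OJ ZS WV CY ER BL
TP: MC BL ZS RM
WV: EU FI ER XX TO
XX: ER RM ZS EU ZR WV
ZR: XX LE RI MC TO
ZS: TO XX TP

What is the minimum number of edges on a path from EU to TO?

Level 0: EU
Level 1: BL, CY, OJ, WV, XX
Level 2: ER, FI, LE, MC, NA, RI, RM, TO, TP, ZR, ZS
TO first appears at level 2.

2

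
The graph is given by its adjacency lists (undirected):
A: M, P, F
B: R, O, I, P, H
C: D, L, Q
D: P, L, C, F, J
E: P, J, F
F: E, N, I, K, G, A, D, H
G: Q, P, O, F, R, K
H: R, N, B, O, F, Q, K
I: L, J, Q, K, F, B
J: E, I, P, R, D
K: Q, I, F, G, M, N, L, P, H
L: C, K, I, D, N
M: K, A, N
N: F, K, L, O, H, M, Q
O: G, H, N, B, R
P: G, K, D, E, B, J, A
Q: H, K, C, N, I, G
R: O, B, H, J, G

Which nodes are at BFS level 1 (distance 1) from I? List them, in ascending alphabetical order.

B, F, J, K, L, Q

Level 0: I
Level 1: B, F, J, K, L, Q
Level 2: A, C, D, E, G, H, M, N, O, P, R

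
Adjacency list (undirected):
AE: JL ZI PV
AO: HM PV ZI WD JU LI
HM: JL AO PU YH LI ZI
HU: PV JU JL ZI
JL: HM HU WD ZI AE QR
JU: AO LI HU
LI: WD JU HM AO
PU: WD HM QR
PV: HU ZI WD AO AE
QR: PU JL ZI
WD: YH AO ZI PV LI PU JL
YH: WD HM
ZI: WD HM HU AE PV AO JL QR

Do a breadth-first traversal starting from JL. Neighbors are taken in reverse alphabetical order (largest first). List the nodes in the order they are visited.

JL -> ZI -> WD -> QR -> HU -> HM -> AE -> PV -> AO -> YH -> PU -> LI -> JU

Visit JL; enqueue ZI, WD, QR, HU, HM, AE → queue [ZI, WD, QR, HU, HM, AE]
Visit ZI; enqueue PV, AO → queue [WD, QR, HU, HM, AE, PV, AO]
Visit WD; enqueue YH, PU, LI → queue [QR, HU, HM, AE, PV, AO, YH, PU, LI]
Visit QR → queue [HU, HM, AE, PV, AO, YH, PU, LI]
Visit HU; enqueue JU → queue [HM, AE, PV, AO, YH, PU, LI, JU]
Visit HM → queue [AE, PV, AO, YH, PU, LI, JU]
Visit AE → queue [PV, AO, YH, PU, LI, JU]
Visit PV → queue [AO, YH, PU, LI, JU]
Visit AO → queue [YH, PU, LI, JU]
Visit YH → queue [PU, LI, JU]
Visit PU → queue [LI, JU]
Visit LI → queue [JU]
Visit JU → queue []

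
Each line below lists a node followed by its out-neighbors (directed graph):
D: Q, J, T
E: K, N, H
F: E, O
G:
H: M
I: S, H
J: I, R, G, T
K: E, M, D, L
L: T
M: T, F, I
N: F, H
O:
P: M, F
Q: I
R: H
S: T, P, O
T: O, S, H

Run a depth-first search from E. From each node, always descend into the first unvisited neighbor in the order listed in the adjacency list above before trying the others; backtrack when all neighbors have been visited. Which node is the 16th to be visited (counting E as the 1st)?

L

Visit E
E → K
K → M
M → T
T → O
T → S
S → P
P → F
T → H
M → I
K → D
D → Q
D → J
J → R
J → G
K → L
E → N

Visit order: E, K, M, T, O, S, P, F, H, I, D, Q, J, R, G, L, N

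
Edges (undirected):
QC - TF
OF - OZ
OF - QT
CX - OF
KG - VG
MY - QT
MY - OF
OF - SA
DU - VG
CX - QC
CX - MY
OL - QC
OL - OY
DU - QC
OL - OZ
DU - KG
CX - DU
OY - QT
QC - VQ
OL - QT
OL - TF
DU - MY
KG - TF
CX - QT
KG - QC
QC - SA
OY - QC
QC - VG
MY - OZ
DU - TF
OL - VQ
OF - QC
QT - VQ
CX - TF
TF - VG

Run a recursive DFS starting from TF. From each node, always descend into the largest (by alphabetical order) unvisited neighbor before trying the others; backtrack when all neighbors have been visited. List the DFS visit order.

TF → VG → QC → VQ → QT → OY → OL → OZ → OF → SA → MY → DU → KG → CX

Visit TF
TF → VG
VG → QC
QC → VQ
VQ → QT
QT → OY
OY → OL
OL → OZ
OZ → OF
OF → SA
OF → MY
MY → DU
DU → KG
DU → CX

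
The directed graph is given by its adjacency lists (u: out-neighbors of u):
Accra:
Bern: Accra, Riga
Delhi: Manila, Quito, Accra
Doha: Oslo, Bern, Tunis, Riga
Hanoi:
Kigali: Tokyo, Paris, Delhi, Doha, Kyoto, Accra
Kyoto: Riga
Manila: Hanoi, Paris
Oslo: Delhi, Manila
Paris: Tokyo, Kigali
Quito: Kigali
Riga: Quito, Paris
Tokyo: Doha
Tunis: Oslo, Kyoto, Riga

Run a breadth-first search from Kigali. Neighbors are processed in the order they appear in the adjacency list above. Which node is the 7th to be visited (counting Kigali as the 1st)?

Visit Kigali; enqueue Tokyo, Paris, Delhi, Doha, Kyoto, Accra → queue [Tokyo, Paris, Delhi, Doha, Kyoto, Accra]
Visit Tokyo → queue [Paris, Delhi, Doha, Kyoto, Accra]
Visit Paris → queue [Delhi, Doha, Kyoto, Accra]
Visit Delhi; enqueue Manila, Quito → queue [Doha, Kyoto, Accra, Manila, Quito]
Visit Doha; enqueue Oslo, Bern, Tunis, Riga → queue [Kyoto, Accra, Manila, Quito, Oslo, Bern, Tunis, Riga]
Visit Kyoto → queue [Accra, Manila, Quito, Oslo, Bern, Tunis, Riga]
Visit Accra → queue [Manila, Quito, Oslo, Bern, Tunis, Riga]
Visit Manila; enqueue Hanoi → queue [Quito, Oslo, Bern, Tunis, Riga, Hanoi]
Visit Quito → queue [Oslo, Bern, Tunis, Riga, Hanoi]
Visit Oslo → queue [Bern, Tunis, Riga, Hanoi]
Visit Bern → queue [Tunis, Riga, Hanoi]
Visit Tunis → queue [Riga, Hanoi]
Visit Riga → queue [Hanoi]
Visit Hanoi → queue []

Visit order: Kigali, Tokyo, Paris, Delhi, Doha, Kyoto, Accra, Manila, Quito, Oslo, Bern, Tunis, Riga, Hanoi

Accra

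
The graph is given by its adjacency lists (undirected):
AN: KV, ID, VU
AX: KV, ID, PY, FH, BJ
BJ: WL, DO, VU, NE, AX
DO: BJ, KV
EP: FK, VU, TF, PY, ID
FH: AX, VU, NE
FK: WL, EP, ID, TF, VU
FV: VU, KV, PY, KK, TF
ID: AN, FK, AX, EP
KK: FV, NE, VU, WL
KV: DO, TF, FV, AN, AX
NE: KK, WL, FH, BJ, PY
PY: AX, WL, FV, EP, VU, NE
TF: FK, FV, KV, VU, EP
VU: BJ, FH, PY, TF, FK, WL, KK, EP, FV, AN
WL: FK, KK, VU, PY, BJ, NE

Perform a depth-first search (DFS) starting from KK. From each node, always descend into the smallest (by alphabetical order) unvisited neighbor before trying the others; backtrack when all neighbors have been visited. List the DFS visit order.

KK -> FV -> KV -> AN -> ID -> AX -> BJ -> DO -> NE -> FH -> VU -> EP -> FK -> TF -> WL -> PY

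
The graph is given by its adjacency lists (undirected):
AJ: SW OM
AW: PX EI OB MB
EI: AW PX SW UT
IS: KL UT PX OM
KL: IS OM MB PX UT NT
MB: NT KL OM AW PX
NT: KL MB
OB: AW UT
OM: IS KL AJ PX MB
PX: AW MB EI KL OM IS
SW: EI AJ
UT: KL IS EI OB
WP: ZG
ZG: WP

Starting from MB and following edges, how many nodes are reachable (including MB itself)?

BFS from MB visits: MB, PX, OM, NT, KL, AW, IS, EI, AJ, UT, OB, SW
Reachable nodes: 12 of 14 total.

12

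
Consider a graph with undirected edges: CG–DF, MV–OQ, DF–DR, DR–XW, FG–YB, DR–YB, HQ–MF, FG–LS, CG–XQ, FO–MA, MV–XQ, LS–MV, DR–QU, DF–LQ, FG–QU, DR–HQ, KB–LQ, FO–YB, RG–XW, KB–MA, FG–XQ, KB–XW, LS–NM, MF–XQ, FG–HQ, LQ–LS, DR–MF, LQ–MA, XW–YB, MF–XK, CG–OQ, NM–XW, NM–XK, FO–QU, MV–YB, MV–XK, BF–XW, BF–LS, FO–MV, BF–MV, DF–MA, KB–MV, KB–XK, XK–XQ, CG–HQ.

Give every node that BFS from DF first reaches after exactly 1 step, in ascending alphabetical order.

CG, DR, LQ, MA

Level 0: DF
Level 1: CG, DR, LQ, MA
Level 2: FO, HQ, KB, LS, MF, OQ, QU, XQ, XW, YB
Level 3: BF, FG, MV, NM, RG, XK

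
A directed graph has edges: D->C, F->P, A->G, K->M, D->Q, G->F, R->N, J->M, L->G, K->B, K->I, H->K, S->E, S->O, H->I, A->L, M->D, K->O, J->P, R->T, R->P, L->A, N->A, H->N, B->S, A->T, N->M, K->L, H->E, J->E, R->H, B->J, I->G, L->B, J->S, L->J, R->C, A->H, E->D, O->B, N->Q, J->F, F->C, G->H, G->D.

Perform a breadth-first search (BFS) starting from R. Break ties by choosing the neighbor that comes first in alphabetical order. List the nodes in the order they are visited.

Visit R; enqueue C, H, N, P, T → queue [C, H, N, P, T]
Visit C → queue [H, N, P, T]
Visit H; enqueue E, I, K → queue [N, P, T, E, I, K]
Visit N; enqueue A, M, Q → queue [P, T, E, I, K, A, M, Q]
Visit P → queue [T, E, I, K, A, M, Q]
Visit T → queue [E, I, K, A, M, Q]
Visit E; enqueue D → queue [I, K, A, M, Q, D]
Visit I; enqueue G → queue [K, A, M, Q, D, G]
Visit K; enqueue B, L, O → queue [A, M, Q, D, G, B, L, O]
Visit A → queue [M, Q, D, G, B, L, O]
Visit M → queue [Q, D, G, B, L, O]
Visit Q → queue [D, G, B, L, O]
Visit D → queue [G, B, L, O]
Visit G; enqueue F → queue [B, L, O, F]
Visit B; enqueue J, S → queue [L, O, F, J, S]
Visit L → queue [O, F, J, S]
Visit O → queue [F, J, S]
Visit F → queue [J, S]
Visit J → queue [S]
Visit S → queue []

R, C, H, N, P, T, E, I, K, A, M, Q, D, G, B, L, O, F, J, S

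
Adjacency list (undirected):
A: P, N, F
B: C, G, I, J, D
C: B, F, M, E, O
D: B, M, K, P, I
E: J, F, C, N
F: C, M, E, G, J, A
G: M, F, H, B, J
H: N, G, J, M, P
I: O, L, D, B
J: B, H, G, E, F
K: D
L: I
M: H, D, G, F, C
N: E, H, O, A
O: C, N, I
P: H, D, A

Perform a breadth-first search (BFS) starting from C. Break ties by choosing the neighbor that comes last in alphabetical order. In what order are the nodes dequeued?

Visit C; enqueue O, M, F, E, B → queue [O, M, F, E, B]
Visit O; enqueue N, I → queue [M, F, E, B, N, I]
Visit M; enqueue H, G, D → queue [F, E, B, N, I, H, G, D]
Visit F; enqueue J, A → queue [E, B, N, I, H, G, D, J, A]
Visit E → queue [B, N, I, H, G, D, J, A]
Visit B → queue [N, I, H, G, D, J, A]
Visit N → queue [I, H, G, D, J, A]
Visit I; enqueue L → queue [H, G, D, J, A, L]
Visit H; enqueue P → queue [G, D, J, A, L, P]
Visit G → queue [D, J, A, L, P]
Visit D; enqueue K → queue [J, A, L, P, K]
Visit J → queue [A, L, P, K]
Visit A → queue [L, P, K]
Visit L → queue [P, K]
Visit P → queue [K]
Visit K → queue []

C, O, M, F, E, B, N, I, H, G, D, J, A, L, P, K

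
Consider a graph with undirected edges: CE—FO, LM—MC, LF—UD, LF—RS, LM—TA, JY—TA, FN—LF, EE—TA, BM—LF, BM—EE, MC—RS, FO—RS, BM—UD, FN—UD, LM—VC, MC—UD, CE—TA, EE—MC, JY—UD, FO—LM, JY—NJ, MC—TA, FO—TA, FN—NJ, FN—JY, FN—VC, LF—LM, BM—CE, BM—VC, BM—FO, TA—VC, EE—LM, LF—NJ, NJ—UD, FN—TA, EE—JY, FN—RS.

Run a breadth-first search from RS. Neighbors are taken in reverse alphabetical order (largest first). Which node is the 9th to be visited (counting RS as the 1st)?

EE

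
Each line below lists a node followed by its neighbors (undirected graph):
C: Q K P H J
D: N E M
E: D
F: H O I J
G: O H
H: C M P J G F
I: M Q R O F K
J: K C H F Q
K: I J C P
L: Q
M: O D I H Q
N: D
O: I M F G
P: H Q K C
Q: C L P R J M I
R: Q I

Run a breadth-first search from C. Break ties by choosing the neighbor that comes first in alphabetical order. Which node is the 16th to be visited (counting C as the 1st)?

N

Visit C; enqueue H, J, K, P, Q → queue [H, J, K, P, Q]
Visit H; enqueue F, G, M → queue [J, K, P, Q, F, G, M]
Visit J → queue [K, P, Q, F, G, M]
Visit K; enqueue I → queue [P, Q, F, G, M, I]
Visit P → queue [Q, F, G, M, I]
Visit Q; enqueue L, R → queue [F, G, M, I, L, R]
Visit F; enqueue O → queue [G, M, I, L, R, O]
Visit G → queue [M, I, L, R, O]
Visit M; enqueue D → queue [I, L, R, O, D]
Visit I → queue [L, R, O, D]
Visit L → queue [R, O, D]
Visit R → queue [O, D]
Visit O → queue [D]
Visit D; enqueue E, N → queue [E, N]
Visit E → queue [N]
Visit N → queue []

Visit order: C, H, J, K, P, Q, F, G, M, I, L, R, O, D, E, N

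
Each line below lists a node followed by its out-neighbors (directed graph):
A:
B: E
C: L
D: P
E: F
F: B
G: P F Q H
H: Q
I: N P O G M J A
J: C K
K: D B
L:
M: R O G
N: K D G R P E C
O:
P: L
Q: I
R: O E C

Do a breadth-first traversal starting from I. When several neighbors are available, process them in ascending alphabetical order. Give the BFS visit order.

I -> A -> G -> J -> M -> N -> O -> P -> F -> H -> Q -> C -> K -> R -> D -> E -> L -> B

Visit I; enqueue A, G, J, M, N, O, P → queue [A, G, J, M, N, O, P]
Visit A → queue [G, J, M, N, O, P]
Visit G; enqueue F, H, Q → queue [J, M, N, O, P, F, H, Q]
Visit J; enqueue C, K → queue [M, N, O, P, F, H, Q, C, K]
Visit M; enqueue R → queue [N, O, P, F, H, Q, C, K, R]
Visit N; enqueue D, E → queue [O, P, F, H, Q, C, K, R, D, E]
Visit O → queue [P, F, H, Q, C, K, R, D, E]
Visit P; enqueue L → queue [F, H, Q, C, K, R, D, E, L]
Visit F; enqueue B → queue [H, Q, C, K, R, D, E, L, B]
Visit H → queue [Q, C, K, R, D, E, L, B]
Visit Q → queue [C, K, R, D, E, L, B]
Visit C → queue [K, R, D, E, L, B]
Visit K → queue [R, D, E, L, B]
Visit R → queue [D, E, L, B]
Visit D → queue [E, L, B]
Visit E → queue [L, B]
Visit L → queue [B]
Visit B → queue []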